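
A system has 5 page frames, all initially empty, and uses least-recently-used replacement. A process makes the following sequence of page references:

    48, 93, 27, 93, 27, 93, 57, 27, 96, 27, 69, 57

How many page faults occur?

6

48 → fault, frames (48)
93 → fault, frames (48 93)
27 → fault, frames (48 93 27)
93 → hit
27 → hit
93 → hit
57 → fault, frames (48 27 93 57)
27 → hit
96 → fault, frames (48 93 57 27 96)
27 → hit
69 → fault, evict 48, frames (93 57 96 27 69)
57 → hit
Page faults: 6.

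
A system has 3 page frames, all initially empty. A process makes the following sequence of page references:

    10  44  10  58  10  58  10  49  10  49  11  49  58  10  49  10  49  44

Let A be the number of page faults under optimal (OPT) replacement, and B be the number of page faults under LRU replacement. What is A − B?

Under OPT: F F . F . . . F . . F . . F . . . F → 7 faults.
Under LRU: F F . F . . . F . . F . F F . . . F → 8 faults.
A − B = 7 − 8 = -1.

-1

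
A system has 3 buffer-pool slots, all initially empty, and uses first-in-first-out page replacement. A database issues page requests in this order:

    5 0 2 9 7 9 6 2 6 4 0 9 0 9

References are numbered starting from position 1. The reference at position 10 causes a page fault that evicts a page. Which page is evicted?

7

pos 1: 5 → fault, frames {5}
pos 2: 0 → fault, frames {5,0}
pos 3: 2 → fault, frames {5,0,2}
pos 4: 9 → fault, evict 5, frames {0,2,9}
pos 5: 7 → fault, evict 0, frames {2,9,7}
pos 6: 9 → hit
pos 7: 6 → fault, evict 2, frames {9,7,6}
pos 8: 2 → fault, evict 9, frames {7,6,2}
pos 9: 6 → hit
pos 10: 4 → fault, evict 7, frames {6,2,4}
At position 10, page 7 is evicted.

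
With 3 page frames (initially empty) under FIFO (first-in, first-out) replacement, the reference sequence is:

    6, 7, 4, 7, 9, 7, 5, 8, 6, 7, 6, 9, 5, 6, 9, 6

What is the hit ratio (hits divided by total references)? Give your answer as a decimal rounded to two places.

0.31

6 → miss, frames {6}
7 → miss, frames {6,7}
4 → miss, frames {6,7,4}
7 → hit
9 → miss, evict 6, frames {7,4,9}
7 → hit
5 → miss, evict 7, frames {4,9,5}
8 → miss, evict 4, frames {9,5,8}
6 → miss, evict 9, frames {5,8,6}
7 → miss, evict 5, frames {8,6,7}
6 → hit
9 → miss, evict 8, frames {6,7,9}
5 → miss, evict 6, frames {7,9,5}
6 → miss, evict 7, frames {9,5,6}
9 → hit
6 → hit
Hits: 5 of 16 references → 5/16 = 0.3125.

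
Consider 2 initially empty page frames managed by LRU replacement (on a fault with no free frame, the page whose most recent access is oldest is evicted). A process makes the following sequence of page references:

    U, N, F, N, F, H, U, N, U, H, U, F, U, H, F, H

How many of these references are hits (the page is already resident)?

U: fault, frames {U}
N: fault, frames {U,N}
F: fault, evict U, frames {N,F}
N: hit
F: hit
H: fault, evict N, frames {F,H}
U: fault, evict F, frames {H,U}
N: fault, evict H, frames {U,N}
U: hit
H: fault, evict N, frames {U,H}
U: hit
F: fault, evict H, frames {U,F}
U: hit
H: fault, evict F, frames {U,H}
F: fault, evict U, frames {H,F}
H: hit
Hits: 6.

6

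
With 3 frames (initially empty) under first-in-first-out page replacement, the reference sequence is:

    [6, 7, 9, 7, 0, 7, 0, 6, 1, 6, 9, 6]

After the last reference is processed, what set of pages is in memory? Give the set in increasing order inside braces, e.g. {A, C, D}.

{1, 6, 9}

6: fault, frames [6]
7: fault, frames [6, 7]
9: fault, frames [6, 7, 9]
7: hit
0: fault, evict 6, frames [7, 9, 0]
7: hit
0: hit
6: fault, evict 7, frames [9, 0, 6]
1: fault, evict 9, frames [0, 6, 1]
6: hit
9: fault, evict 0, frames [6, 1, 9]
6: hit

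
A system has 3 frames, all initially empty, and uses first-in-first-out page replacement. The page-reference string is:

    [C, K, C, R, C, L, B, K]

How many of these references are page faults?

6

C → miss, frames {C}
K → miss, frames {C,K}
C → hit
R → miss, frames {C,K,R}
C → hit
L → miss, evict C, frames {K,R,L}
B → miss, evict K, frames {R,L,B}
K → miss, evict R, frames {L,B,K}
Page faults: 6.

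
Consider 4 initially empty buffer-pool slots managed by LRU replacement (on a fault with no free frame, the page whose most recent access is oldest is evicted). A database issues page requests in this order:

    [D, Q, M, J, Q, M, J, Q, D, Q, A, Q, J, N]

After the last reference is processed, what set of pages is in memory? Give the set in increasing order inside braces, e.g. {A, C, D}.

{A, J, N, Q}

D → miss, frames (D)
Q → miss, frames (D Q)
M → miss, frames (D Q M)
J → miss, frames (D Q M J)
Q → hit
M → hit
J → hit
Q → hit
D → hit
Q → hit
A → miss, evict M, frames (J D Q A)
Q → hit
J → hit
N → miss, evict D, frames (A Q J N)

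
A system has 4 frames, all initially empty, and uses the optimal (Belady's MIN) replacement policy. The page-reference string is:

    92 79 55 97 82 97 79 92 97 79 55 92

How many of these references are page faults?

6

92 → miss, frames (92)
79 → miss, frames (92 79)
55 → miss, frames (92 79 55)
97 → miss, frames (92 79 55 97)
82 → miss, evict 55, frames (92 79 97 82)
97 → hit
79 → hit
92 → hit
97 → hit
79 → hit
55 → miss, evict 82, frames (92 79 97 55)
92 → hit
Page faults: 6.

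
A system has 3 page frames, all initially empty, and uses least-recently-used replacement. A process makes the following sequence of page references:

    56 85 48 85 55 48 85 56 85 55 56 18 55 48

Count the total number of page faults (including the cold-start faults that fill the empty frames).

56 -> fault, frames (56)
85 -> fault, frames (56 85)
48 -> fault, frames (56 85 48)
85 -> hit
55 -> fault, evict 56, frames (48 85 55)
48 -> hit
85 -> hit
56 -> fault, evict 55, frames (48 85 56)
85 -> hit
55 -> fault, evict 48, frames (56 85 55)
56 -> hit
18 -> fault, evict 85, frames (55 56 18)
55 -> hit
48 -> fault, evict 56, frames (18 55 48)
Page faults: 8.

8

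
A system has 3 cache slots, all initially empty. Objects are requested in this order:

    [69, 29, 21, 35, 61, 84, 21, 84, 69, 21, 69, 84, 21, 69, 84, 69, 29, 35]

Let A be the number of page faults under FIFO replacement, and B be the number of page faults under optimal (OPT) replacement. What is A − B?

Under FIFO: F F F F F F F . F . . . . . . . F F → 10 faults.
Under OPT: F F F F F F . . . . . . . . . . F F → 8 faults.
A − B = 10 − 8 = 2.

2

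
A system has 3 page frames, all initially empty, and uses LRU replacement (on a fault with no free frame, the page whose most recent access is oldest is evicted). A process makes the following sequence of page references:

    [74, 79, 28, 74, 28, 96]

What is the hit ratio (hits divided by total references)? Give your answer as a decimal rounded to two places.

74: fault, frames (74)
79: fault, frames (74 79)
28: fault, frames (74 79 28)
74: hit
28: hit
96: fault, evict 79, frames (74 28 96)
Hits: 2 of 6 references → 2/6 = 0.3333.

0.33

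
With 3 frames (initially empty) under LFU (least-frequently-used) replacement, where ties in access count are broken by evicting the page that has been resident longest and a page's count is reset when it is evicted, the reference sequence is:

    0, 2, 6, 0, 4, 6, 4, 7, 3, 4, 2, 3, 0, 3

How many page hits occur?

4

0 → fault, frames (0)
2 → fault, frames (0 2)
6 → fault, frames (0 2 6)
0 → hit
4 → fault, evict 2, frames (0 6 4)
6 → hit
4 → hit
7 → fault, evict 0, frames (6 4 7)
3 → fault, evict 7, frames (6 4 3)
4 → hit
2 → fault, evict 3, frames (6 4 2)
3 → fault, evict 2, frames (6 4 3)
0 → fault, evict 3, frames (6 4 0)
3 → fault, evict 0, frames (6 4 3)
Hits: 4.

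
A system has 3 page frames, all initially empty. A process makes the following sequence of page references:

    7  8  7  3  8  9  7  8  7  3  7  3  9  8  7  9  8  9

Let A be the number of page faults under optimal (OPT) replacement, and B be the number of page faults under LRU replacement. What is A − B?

-3

Under OPT: F F . F . F . . . F . . . F . . . . → 6 faults.
Under LRU: F F . F . F F . . F . . F F F . . . → 9 faults.
A − B = 6 − 9 = -3.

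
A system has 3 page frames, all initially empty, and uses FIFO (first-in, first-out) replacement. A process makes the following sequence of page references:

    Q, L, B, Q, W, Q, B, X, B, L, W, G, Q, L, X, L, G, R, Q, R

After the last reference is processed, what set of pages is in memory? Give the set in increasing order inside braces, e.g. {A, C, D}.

Q: fault, frames [Q]
L: fault, frames [Q, L]
B: fault, frames [Q, L, B]
Q: hit
W: fault, evict Q, frames [L, B, W]
Q: fault, evict L, frames [B, W, Q]
B: hit
X: fault, evict B, frames [W, Q, X]
B: fault, evict W, frames [Q, X, B]
L: fault, evict Q, frames [X, B, L]
W: fault, evict X, frames [B, L, W]
G: fault, evict B, frames [L, W, G]
Q: fault, evict L, frames [W, G, Q]
L: fault, evict W, frames [G, Q, L]
X: fault, evict G, frames [Q, L, X]
L: hit
G: fault, evict Q, frames [L, X, G]
R: fault, evict L, frames [X, G, R]
Q: fault, evict X, frames [G, R, Q]
R: hit

{G, Q, R}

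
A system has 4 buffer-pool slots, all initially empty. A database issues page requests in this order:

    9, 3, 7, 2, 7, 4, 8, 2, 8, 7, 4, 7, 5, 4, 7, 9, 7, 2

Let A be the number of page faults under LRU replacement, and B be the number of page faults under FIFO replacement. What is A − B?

Under LRU: F F F F . F F . . . . . F . . F . F → 9 faults.
Under FIFO: F F F F . F F . . . . . F . F F . F → 10 faults.
A − B = 9 − 10 = -1.

-1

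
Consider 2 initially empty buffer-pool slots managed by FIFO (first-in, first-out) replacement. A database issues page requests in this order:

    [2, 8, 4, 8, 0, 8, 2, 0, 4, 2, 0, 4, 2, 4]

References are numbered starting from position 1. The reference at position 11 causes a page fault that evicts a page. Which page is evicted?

4

pos 1: 2: fault, frames [2]
pos 2: 8: fault, frames [2, 8]
pos 3: 4: fault, evict 2, frames [8, 4]
pos 4: 8: hit
pos 5: 0: fault, evict 8, frames [4, 0]
pos 6: 8: fault, evict 4, frames [0, 8]
pos 7: 2: fault, evict 0, frames [8, 2]
pos 8: 0: fault, evict 8, frames [2, 0]
pos 9: 4: fault, evict 2, frames [0, 4]
pos 10: 2: fault, evict 0, frames [4, 2]
pos 11: 0: fault, evict 4, frames [2, 0]
At position 11, page 4 is evicted.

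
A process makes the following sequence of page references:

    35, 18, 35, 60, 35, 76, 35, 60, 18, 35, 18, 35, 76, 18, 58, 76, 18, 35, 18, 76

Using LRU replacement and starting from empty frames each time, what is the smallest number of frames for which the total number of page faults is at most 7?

f=1: 20 faults
f=2: 14 faults
f=3: 8 faults
f=4: 5 faults
f=5: 5 faults
Smallest f with faults ≤ 7 is 4.

4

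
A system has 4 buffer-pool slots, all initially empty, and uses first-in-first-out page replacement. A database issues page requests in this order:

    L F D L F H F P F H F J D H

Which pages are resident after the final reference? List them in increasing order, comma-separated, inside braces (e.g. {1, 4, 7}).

{D, H, J, P}

L → fault, frames [L]
F → fault, frames [L, F]
D → fault, frames [L, F, D]
L → hit
F → hit
H → fault, frames [L, F, D, H]
F → hit
P → fault, evict L, frames [F, D, H, P]
F → hit
H → hit
F → hit
J → fault, evict F, frames [D, H, P, J]
D → hit
H → hit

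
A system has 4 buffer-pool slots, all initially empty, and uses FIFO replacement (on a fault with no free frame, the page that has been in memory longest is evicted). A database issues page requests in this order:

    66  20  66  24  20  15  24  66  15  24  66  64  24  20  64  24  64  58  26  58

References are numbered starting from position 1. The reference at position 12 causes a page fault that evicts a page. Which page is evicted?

66

pos 1: 66 → miss, frames [66]
pos 2: 20 → miss, frames [66, 20]
pos 3: 66 → hit
pos 4: 24 → miss, frames [66, 20, 24]
pos 5: 20 → hit
pos 6: 15 → miss, frames [66, 20, 24, 15]
pos 7: 24 → hit
pos 8: 66 → hit
pos 9: 15 → hit
pos 10: 24 → hit
pos 11: 66 → hit
pos 12: 64 → miss, evict 66, frames [20, 24, 15, 64]
At position 12, page 66 is evicted.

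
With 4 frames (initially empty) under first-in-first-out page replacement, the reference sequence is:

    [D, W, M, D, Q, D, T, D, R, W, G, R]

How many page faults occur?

D → fault, frames {D}
W → fault, frames {D,W}
M → fault, frames {D,W,M}
D → hit
Q → fault, frames {D,W,M,Q}
D → hit
T → fault, evict D, frames {W,M,Q,T}
D → fault, evict W, frames {M,Q,T,D}
R → fault, evict M, frames {Q,T,D,R}
W → fault, evict Q, frames {T,D,R,W}
G → fault, evict T, frames {D,R,W,G}
R → hit
Page faults: 9.

9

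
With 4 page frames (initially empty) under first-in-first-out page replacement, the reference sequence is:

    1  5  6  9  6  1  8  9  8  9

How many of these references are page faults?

1 -> fault, frames [1]
5 -> fault, frames [1, 5]
6 -> fault, frames [1, 5, 6]
9 -> fault, frames [1, 5, 6, 9]
6 -> hit
1 -> hit
8 -> fault, evict 1, frames [5, 6, 9, 8]
9 -> hit
8 -> hit
9 -> hit
Page faults: 5.

5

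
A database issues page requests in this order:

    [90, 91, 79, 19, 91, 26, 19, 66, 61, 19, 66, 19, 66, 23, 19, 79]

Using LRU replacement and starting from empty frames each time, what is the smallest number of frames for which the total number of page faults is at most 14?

2

f=1: 16 faults
f=2: 14 faults
f=3: 9 faults
f=4: 9 faults
f=5: 9 faults
f=6: 9 faults
f=7: 8 faults
f=8: 8 faults
Smallest f with faults ≤ 14 is 2.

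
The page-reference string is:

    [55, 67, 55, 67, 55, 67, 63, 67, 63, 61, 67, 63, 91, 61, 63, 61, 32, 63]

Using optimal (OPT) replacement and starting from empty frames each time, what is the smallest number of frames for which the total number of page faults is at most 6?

f=1: 18 faults
f=2: 8 faults
f=3: 6 faults
f=4: 6 faults
f=5: 6 faults
f=6: 6 faults
Smallest f with faults ≤ 6 is 3.

3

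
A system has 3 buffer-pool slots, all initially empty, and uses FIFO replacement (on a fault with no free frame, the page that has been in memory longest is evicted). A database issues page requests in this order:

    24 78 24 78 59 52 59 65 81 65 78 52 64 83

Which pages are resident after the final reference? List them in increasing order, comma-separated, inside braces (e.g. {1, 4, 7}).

24 -> fault, frames [24]
78 -> fault, frames [24, 78]
24 -> hit
78 -> hit
59 -> fault, frames [24, 78, 59]
52 -> fault, evict 24, frames [78, 59, 52]
59 -> hit
65 -> fault, evict 78, frames [59, 52, 65]
81 -> fault, evict 59, frames [52, 65, 81]
65 -> hit
78 -> fault, evict 52, frames [65, 81, 78]
52 -> fault, evict 65, frames [81, 78, 52]
64 -> fault, evict 81, frames [78, 52, 64]
83 -> fault, evict 78, frames [52, 64, 83]

{52, 64, 83}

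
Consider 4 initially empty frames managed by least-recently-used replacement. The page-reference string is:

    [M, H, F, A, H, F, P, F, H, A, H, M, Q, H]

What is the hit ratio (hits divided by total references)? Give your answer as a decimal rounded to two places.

M -> fault, frames {M}
H -> fault, frames {M,H}
F -> fault, frames {M,H,F}
A -> fault, frames {M,H,F,A}
H -> hit
F -> hit
P -> fault, evict M, frames {A,H,F,P}
F -> hit
H -> hit
A -> hit
H -> hit
M -> fault, evict P, frames {F,A,H,M}
Q -> fault, evict F, frames {A,H,M,Q}
H -> hit
Hits: 7 of 14 references → 7/14 = 0.5000.

0.50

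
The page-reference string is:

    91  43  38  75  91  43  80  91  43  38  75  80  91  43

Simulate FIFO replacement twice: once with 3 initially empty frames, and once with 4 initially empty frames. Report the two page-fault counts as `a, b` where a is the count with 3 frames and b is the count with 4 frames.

11, 12

3 frames: F F F F F F F . . F F . F F → 11 faults.
4 frames: F F F F . . F F F F F F F F → 12 faults.
12 > 11: adding a frame increased faults — Belady's anomaly.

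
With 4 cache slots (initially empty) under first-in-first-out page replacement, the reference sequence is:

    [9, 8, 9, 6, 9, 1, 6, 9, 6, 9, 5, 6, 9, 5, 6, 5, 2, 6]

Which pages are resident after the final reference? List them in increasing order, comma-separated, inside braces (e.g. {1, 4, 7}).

{2, 5, 6, 9}

9 → fault, frames [9]
8 → fault, frames [9, 8]
9 → hit
6 → fault, frames [9, 8, 6]
9 → hit
1 → fault, frames [9, 8, 6, 1]
6 → hit
9 → hit
6 → hit
9 → hit
5 → fault, evict 9, frames [8, 6, 1, 5]
6 → hit
9 → fault, evict 8, frames [6, 1, 5, 9]
5 → hit
6 → hit
5 → hit
2 → fault, evict 6, frames [1, 5, 9, 2]
6 → fault, evict 1, frames [5, 9, 2, 6]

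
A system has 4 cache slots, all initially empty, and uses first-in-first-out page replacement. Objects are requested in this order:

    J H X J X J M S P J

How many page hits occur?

J → fault, frames [J]
H → fault, frames [J, H]
X → fault, frames [J, H, X]
J → hit
X → hit
J → hit
M → fault, frames [J, H, X, M]
S → fault, evict J, frames [H, X, M, S]
P → fault, evict H, frames [X, M, S, P]
J → fault, evict X, frames [M, S, P, J]
Hits: 3.

3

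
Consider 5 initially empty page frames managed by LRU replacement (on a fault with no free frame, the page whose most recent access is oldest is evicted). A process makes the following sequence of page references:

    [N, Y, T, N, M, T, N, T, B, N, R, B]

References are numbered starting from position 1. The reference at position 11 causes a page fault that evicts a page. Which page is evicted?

pos 1: N -> fault, frames {N}
pos 2: Y -> fault, frames {N,Y}
pos 3: T -> fault, frames {N,Y,T}
pos 4: N -> hit
pos 5: M -> fault, frames {Y,T,N,M}
pos 6: T -> hit
pos 7: N -> hit
pos 8: T -> hit
pos 9: B -> fault, frames {Y,M,N,T,B}
pos 10: N -> hit
pos 11: R -> fault, evict Y, frames {M,T,B,N,R}
At position 11, page Y is evicted.

Y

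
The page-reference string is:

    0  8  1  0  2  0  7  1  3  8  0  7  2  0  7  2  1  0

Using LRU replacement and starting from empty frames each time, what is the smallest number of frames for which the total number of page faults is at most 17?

2

f=1: 18 faults
f=2: 17 faults
f=3: 13 faults
f=4: 11 faults
f=5: 9 faults
f=6: 6 faults
Smallest f with faults ≤ 17 is 2.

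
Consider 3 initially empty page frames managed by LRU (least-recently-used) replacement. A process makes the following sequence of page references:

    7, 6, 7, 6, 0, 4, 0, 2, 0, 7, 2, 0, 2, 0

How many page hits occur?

8

7 → miss, frames (7)
6 → miss, frames (7 6)
7 → hit
6 → hit
0 → miss, frames (7 6 0)
4 → miss, evict 7, frames (6 0 4)
0 → hit
2 → miss, evict 6, frames (4 0 2)
0 → hit
7 → miss, evict 4, frames (2 0 7)
2 → hit
0 → hit
2 → hit
0 → hit
Hits: 8.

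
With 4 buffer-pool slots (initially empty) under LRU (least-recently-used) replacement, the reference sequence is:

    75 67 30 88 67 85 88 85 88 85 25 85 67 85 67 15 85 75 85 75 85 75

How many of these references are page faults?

75 → fault, frames {75}
67 → fault, frames {75,67}
30 → fault, frames {75,67,30}
88 → fault, frames {75,67,30,88}
67 → hit
85 → fault, evict 75, frames {30,88,67,85}
88 → hit
85 → hit
88 → hit
85 → hit
25 → fault, evict 30, frames {67,88,85,25}
85 → hit
67 → hit
85 → hit
67 → hit
15 → fault, evict 88, frames {25,85,67,15}
85 → hit
75 → fault, evict 25, frames {67,15,85,75}
85 → hit
75 → hit
85 → hit
75 → hit
Page faults: 8.

8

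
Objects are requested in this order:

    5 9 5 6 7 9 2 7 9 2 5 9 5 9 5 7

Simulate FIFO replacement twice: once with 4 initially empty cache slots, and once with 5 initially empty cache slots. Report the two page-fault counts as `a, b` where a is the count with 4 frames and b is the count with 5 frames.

4 frames: F F . F F . F . . . F F . . . . → 7 faults.
5 frames: F F . F F . F . . . . . . . . . → 5 faults.
5 < 7: adding a frame reduced faults, as is typical.

7, 5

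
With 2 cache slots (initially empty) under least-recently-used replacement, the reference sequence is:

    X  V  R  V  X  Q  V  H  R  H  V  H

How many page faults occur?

X -> fault, frames [X]
V -> fault, frames [X, V]
R -> fault, evict X, frames [V, R]
V -> hit
X -> fault, evict R, frames [V, X]
Q -> fault, evict V, frames [X, Q]
V -> fault, evict X, frames [Q, V]
H -> fault, evict Q, frames [V, H]
R -> fault, evict V, frames [H, R]
H -> hit
V -> fault, evict R, frames [H, V]
H -> hit
Page faults: 9.

9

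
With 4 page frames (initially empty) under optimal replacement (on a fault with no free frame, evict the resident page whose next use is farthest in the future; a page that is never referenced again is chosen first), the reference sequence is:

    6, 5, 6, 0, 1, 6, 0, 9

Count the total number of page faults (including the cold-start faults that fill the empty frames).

6 -> miss, frames {6}
5 -> miss, frames {6,5}
6 -> hit
0 -> miss, frames {6,5,0}
1 -> miss, frames {6,5,0,1}
6 -> hit
0 -> hit
9 -> miss, evict 1, frames {6,5,0,9}
Page faults: 5.

5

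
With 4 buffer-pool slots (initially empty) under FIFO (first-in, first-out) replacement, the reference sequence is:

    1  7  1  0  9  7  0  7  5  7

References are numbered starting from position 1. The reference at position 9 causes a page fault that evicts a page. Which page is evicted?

1

pos 1: 1 → miss, frames [1]
pos 2: 7 → miss, frames [1, 7]
pos 3: 1 → hit
pos 4: 0 → miss, frames [1, 7, 0]
pos 5: 9 → miss, frames [1, 7, 0, 9]
pos 6: 7 → hit
pos 7: 0 → hit
pos 8: 7 → hit
pos 9: 5 → miss, evict 1, frames [7, 0, 9, 5]
At position 9, page 1 is evicted.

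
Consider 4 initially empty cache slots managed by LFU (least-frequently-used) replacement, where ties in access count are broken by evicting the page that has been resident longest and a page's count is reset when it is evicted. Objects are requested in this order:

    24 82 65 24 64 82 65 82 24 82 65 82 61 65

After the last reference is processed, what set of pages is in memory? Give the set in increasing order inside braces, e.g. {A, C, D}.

{24, 61, 65, 82}

24 → fault, frames (24)
82 → fault, frames (24 82)
65 → fault, frames (24 82 65)
24 → hit
64 → fault, frames (24 82 65 64)
82 → hit
65 → hit
82 → hit
24 → hit
82 → hit
65 → hit
82 → hit
61 → fault, evict 64, frames (24 82 65 61)
65 → hit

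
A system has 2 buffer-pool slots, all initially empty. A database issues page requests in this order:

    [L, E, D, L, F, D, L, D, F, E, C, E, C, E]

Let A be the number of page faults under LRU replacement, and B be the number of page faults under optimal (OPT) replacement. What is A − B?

2

Under LRU: F F F F F F F . F F F . . . → 10 faults.
Under OPT: F F F . F . F . F F F . . . → 8 faults.
A − B = 10 − 8 = 2.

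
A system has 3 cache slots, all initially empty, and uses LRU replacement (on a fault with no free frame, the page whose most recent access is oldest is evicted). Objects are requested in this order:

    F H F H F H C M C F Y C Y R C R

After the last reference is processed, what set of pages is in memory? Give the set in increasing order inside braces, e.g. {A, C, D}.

{C, R, Y}

F: fault, frames {F}
H: fault, frames {F,H}
F: hit
H: hit
F: hit
H: hit
C: fault, frames {F,H,C}
M: fault, evict F, frames {H,C,M}
C: hit
F: fault, evict H, frames {M,C,F}
Y: fault, evict M, frames {C,F,Y}
C: hit
Y: hit
R: fault, evict F, frames {C,Y,R}
C: hit
R: hit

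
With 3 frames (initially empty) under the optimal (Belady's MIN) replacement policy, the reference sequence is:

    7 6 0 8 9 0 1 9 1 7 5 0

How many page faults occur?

8

7: fault, frames (7)
6: fault, frames (7 6)
0: fault, frames (7 6 0)
8: fault, evict 6, frames (7 0 8)
9: fault, evict 8, frames (7 0 9)
0: hit
1: fault, evict 0, frames (7 9 1)
9: hit
1: hit
7: hit
5: fault, evict 1, frames (7 9 5)
0: fault, evict 5, frames (7 9 0)
Page faults: 8.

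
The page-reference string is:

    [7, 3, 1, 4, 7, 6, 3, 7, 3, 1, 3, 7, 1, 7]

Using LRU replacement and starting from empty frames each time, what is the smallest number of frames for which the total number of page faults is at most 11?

f=1: 14 faults
f=2: 11 faults
f=3: 8 faults
f=4: 7 faults
f=5: 5 faults
Smallest f with faults ≤ 11 is 2.

2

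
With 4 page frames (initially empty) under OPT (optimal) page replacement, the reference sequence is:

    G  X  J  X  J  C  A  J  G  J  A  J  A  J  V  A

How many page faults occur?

6

G -> miss, frames (G)
X -> miss, frames (G X)
J -> miss, frames (G X J)
X -> hit
J -> hit
C -> miss, frames (G X J C)
A -> miss, evict C, frames (G X J A)
J -> hit
G -> hit
J -> hit
A -> hit
J -> hit
A -> hit
J -> hit
V -> miss, evict J, frames (G X A V)
A -> hit
Page faults: 6.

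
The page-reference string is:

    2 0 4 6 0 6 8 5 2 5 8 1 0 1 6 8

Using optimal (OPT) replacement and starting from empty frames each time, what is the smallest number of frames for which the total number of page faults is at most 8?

4

f=1: 16 faults
f=2: 12 faults
f=3: 9 faults
f=4: 8 faults
f=5: 7 faults
f=6: 7 faults
f=7: 7 faults
Smallest f with faults ≤ 8 is 4.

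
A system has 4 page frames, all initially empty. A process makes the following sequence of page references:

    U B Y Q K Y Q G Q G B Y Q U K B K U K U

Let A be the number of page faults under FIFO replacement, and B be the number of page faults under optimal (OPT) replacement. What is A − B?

4

Under FIFO: F F F F F . . F . . F F F F F F . . . . → 12 faults.
Under OPT: F F F F F . . F . . . . . F F . . . . . → 8 faults.
A − B = 12 − 8 = 4.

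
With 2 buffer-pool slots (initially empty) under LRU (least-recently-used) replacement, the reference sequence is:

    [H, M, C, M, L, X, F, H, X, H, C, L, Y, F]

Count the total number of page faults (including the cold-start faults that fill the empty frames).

12

H → fault, frames [H]
M → fault, frames [H, M]
C → fault, evict H, frames [M, C]
M → hit
L → fault, evict C, frames [M, L]
X → fault, evict M, frames [L, X]
F → fault, evict L, frames [X, F]
H → fault, evict X, frames [F, H]
X → fault, evict F, frames [H, X]
H → hit
C → fault, evict X, frames [H, C]
L → fault, evict H, frames [C, L]
Y → fault, evict C, frames [L, Y]
F → fault, evict L, frames [Y, F]
Page faults: 12.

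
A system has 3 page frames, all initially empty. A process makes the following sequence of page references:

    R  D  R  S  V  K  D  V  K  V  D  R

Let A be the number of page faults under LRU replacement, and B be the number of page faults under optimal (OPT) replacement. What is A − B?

1

Under LRU: F F . F F F F . . . . F → 7 faults.
Under OPT: F F . F F F . . . . . F → 6 faults.
A − B = 7 − 6 = 1.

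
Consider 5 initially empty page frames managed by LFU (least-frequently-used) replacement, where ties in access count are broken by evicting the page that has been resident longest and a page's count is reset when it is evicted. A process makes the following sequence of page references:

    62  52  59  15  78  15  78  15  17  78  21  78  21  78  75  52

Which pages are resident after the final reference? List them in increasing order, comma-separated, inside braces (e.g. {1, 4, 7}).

62 -> miss, frames [62]
52 -> miss, frames [62, 52]
59 -> miss, frames [62, 52, 59]
15 -> miss, frames [62, 52, 59, 15]
78 -> miss, frames [62, 52, 59, 15, 78]
15 -> hit
78 -> hit
15 -> hit
17 -> miss, evict 62, frames [52, 59, 15, 78, 17]
78 -> hit
21 -> miss, evict 52, frames [59, 15, 78, 17, 21]
78 -> hit
21 -> hit
78 -> hit
75 -> miss, evict 59, frames [15, 78, 17, 21, 75]
52 -> miss, evict 17, frames [15, 78, 21, 75, 52]

{15, 21, 52, 75, 78}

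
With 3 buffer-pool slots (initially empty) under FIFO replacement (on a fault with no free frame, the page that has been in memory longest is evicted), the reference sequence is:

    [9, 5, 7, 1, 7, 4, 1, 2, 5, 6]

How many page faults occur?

9: fault, frames (9)
5: fault, frames (9 5)
7: fault, frames (9 5 7)
1: fault, evict 9, frames (5 7 1)
7: hit
4: fault, evict 5, frames (7 1 4)
1: hit
2: fault, evict 7, frames (1 4 2)
5: fault, evict 1, frames (4 2 5)
6: fault, evict 4, frames (2 5 6)
Page faults: 8.

8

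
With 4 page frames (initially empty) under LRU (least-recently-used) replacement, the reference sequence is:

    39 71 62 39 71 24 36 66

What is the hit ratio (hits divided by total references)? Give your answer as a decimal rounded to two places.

39 -> miss, frames [39]
71 -> miss, frames [39, 71]
62 -> miss, frames [39, 71, 62]
39 -> hit
71 -> hit
24 -> miss, frames [62, 39, 71, 24]
36 -> miss, evict 62, frames [39, 71, 24, 36]
66 -> miss, evict 39, frames [71, 24, 36, 66]
Hits: 2 of 8 references → 2/8 = 0.2500.

0.25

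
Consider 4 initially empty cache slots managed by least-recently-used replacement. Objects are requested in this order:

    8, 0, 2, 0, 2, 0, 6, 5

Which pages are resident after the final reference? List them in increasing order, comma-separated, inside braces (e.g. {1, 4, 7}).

8 → fault, frames {8}
0 → fault, frames {8,0}
2 → fault, frames {8,0,2}
0 → hit
2 → hit
0 → hit
6 → fault, frames {8,2,0,6}
5 → fault, evict 8, frames {2,0,6,5}

{0, 2, 5, 6}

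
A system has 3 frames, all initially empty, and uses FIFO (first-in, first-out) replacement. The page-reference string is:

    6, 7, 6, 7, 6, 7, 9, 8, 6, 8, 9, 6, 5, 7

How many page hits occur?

7

6 → miss, frames (6)
7 → miss, frames (6 7)
6 → hit
7 → hit
6 → hit
7 → hit
9 → miss, frames (6 7 9)
8 → miss, evict 6, frames (7 9 8)
6 → miss, evict 7, frames (9 8 6)
8 → hit
9 → hit
6 → hit
5 → miss, evict 9, frames (8 6 5)
7 → miss, evict 8, frames (6 5 7)
Hits: 7.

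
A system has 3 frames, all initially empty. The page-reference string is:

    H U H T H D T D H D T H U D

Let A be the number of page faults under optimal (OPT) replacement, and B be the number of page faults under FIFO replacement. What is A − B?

Under OPT: F F . F . F . . . . . . F . → 5 faults.
Under FIFO: F F . F . F . . F . . . F . → 6 faults.
A − B = 5 − 6 = -1.

-1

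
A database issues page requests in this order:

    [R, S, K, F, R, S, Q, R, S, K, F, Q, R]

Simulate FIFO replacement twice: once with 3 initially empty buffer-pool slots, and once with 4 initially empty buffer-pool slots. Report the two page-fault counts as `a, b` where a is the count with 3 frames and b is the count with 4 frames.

10, 11

3 frames: F F F F F F F . . F F . F → 10 faults.
4 frames: F F F F . . F F F F F F F → 11 faults.
11 > 10: adding a frame increased faults — Belady's anomaly.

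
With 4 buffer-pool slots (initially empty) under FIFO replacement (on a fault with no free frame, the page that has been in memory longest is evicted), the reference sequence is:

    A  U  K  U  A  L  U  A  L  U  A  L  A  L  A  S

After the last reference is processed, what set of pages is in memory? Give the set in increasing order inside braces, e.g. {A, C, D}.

{K, L, S, U}

A -> fault, frames (A)
U -> fault, frames (A U)
K -> fault, frames (A U K)
U -> hit
A -> hit
L -> fault, frames (A U K L)
U -> hit
A -> hit
L -> hit
U -> hit
A -> hit
L -> hit
A -> hit
L -> hit
A -> hit
S -> fault, evict A, frames (U K L S)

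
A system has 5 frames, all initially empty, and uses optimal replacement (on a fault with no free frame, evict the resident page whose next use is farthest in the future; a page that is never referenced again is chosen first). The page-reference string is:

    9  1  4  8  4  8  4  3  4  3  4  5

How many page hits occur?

6

9: miss, frames [9]
1: miss, frames [9, 1]
4: miss, frames [9, 1, 4]
8: miss, frames [9, 1, 4, 8]
4: hit
8: hit
4: hit
3: miss, frames [9, 1, 4, 8, 3]
4: hit
3: hit
4: hit
5: miss, evict 3, frames [9, 1, 4, 8, 5]
Hits: 6.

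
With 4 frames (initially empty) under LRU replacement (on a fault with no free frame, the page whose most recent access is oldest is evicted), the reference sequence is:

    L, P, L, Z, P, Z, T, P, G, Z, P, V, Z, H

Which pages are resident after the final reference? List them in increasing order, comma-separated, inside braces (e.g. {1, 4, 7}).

L: miss, frames (L)
P: miss, frames (L P)
L: hit
Z: miss, frames (P L Z)
P: hit
Z: hit
T: miss, frames (L P Z T)
P: hit
G: miss, evict L, frames (Z T P G)
Z: hit
P: hit
V: miss, evict T, frames (G Z P V)
Z: hit
H: miss, evict G, frames (P V Z H)

{H, P, V, Z}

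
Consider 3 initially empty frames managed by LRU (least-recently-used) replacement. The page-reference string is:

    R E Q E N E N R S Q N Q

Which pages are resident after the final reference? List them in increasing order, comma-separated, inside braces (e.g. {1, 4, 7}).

{N, Q, S}

R → fault, frames {R}
E → fault, frames {R,E}
Q → fault, frames {R,E,Q}
E → hit
N → fault, evict R, frames {Q,E,N}
E → hit
N → hit
R → fault, evict Q, frames {E,N,R}
S → fault, evict E, frames {N,R,S}
Q → fault, evict N, frames {R,S,Q}
N → fault, evict R, frames {S,Q,N}
Q → hit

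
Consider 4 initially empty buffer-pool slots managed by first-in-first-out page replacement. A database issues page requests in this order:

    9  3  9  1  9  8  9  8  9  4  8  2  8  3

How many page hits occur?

7

9 → miss, frames {9}
3 → miss, frames {9,3}
9 → hit
1 → miss, frames {9,3,1}
9 → hit
8 → miss, frames {9,3,1,8}
9 → hit
8 → hit
9 → hit
4 → miss, evict 9, frames {3,1,8,4}
8 → hit
2 → miss, evict 3, frames {1,8,4,2}
8 → hit
3 → miss, evict 1, frames {8,4,2,3}
Hits: 7.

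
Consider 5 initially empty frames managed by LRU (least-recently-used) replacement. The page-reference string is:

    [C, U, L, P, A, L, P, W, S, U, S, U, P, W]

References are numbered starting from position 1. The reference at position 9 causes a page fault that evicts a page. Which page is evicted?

U

pos 1: C: fault, frames (C)
pos 2: U: fault, frames (C U)
pos 3: L: fault, frames (C U L)
pos 4: P: fault, frames (C U L P)
pos 5: A: fault, frames (C U L P A)
pos 6: L: hit
pos 7: P: hit
pos 8: W: fault, evict C, frames (U A L P W)
pos 9: S: fault, evict U, frames (A L P W S)
At position 9, page U is evicted.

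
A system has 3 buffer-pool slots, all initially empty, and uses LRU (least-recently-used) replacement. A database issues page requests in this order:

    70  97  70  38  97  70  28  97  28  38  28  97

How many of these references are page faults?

5

70 -> fault, frames (70)
97 -> fault, frames (70 97)
70 -> hit
38 -> fault, frames (97 70 38)
97 -> hit
70 -> hit
28 -> fault, evict 38, frames (97 70 28)
97 -> hit
28 -> hit
38 -> fault, evict 70, frames (97 28 38)
28 -> hit
97 -> hit
Page faults: 5.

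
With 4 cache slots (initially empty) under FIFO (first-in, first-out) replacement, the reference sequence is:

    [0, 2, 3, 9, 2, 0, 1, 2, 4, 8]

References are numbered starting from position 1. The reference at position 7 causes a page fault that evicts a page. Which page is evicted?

pos 1: 0 -> miss, frames [0]
pos 2: 2 -> miss, frames [0, 2]
pos 3: 3 -> miss, frames [0, 2, 3]
pos 4: 9 -> miss, frames [0, 2, 3, 9]
pos 5: 2 -> hit
pos 6: 0 -> hit
pos 7: 1 -> miss, evict 0, frames [2, 3, 9, 1]
At position 7, page 0 is evicted.

0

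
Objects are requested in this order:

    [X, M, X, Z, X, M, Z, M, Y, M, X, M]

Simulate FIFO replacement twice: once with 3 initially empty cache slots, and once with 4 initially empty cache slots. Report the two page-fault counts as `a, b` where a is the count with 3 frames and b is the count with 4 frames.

3 frames: F F . F . . . . F . F F → 6 faults.
4 frames: F F . F . . . . F . . . → 4 faults.
4 < 6: adding a frame reduced faults, as is typical.

6, 4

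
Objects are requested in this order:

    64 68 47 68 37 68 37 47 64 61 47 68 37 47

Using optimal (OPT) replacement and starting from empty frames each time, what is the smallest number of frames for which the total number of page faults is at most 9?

2

f=1: 14 faults
f=2: 9 faults
f=3: 7 faults
f=4: 5 faults
f=5: 5 faults
Smallest f with faults ≤ 9 is 2.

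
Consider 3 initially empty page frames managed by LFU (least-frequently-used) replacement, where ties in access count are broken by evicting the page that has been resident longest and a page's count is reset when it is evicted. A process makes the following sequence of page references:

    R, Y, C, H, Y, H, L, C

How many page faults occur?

R -> fault, frames (R)
Y -> fault, frames (R Y)
C -> fault, frames (R Y C)
H -> fault, evict R, frames (Y C H)
Y -> hit
H -> hit
L -> fault, evict C, frames (Y H L)
C -> fault, evict L, frames (Y H C)
Page faults: 6.

6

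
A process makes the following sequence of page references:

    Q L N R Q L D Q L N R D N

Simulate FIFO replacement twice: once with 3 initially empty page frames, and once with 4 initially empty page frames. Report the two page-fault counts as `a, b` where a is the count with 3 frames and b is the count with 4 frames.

9, 10

3 frames: F F F F F F F . . F F . . → 9 faults.
4 frames: F F F F . . F F F F F F . → 10 faults.
10 > 9: adding a frame increased faults — Belady's anomaly.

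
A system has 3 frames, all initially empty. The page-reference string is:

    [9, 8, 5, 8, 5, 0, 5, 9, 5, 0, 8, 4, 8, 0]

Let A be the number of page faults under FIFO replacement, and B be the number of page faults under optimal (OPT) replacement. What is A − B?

Under FIFO: F F F . . F . F . . F F . F → 8 faults.
Under OPT: F F F . . F . . . . F F . . → 6 faults.
A − B = 8 − 6 = 2.

2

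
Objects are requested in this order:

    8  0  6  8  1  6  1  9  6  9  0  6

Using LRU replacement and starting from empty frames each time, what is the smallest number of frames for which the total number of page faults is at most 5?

5

f=1: 12 faults
f=2: 10 faults
f=3: 6 faults
f=4: 6 faults
f=5: 5 faults
Smallest f with faults ≤ 5 is 5.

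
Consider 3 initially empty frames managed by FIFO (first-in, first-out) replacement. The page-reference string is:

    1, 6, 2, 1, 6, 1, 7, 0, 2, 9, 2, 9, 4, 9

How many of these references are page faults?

8

1 → fault, frames (1)
6 → fault, frames (1 6)
2 → fault, frames (1 6 2)
1 → hit
6 → hit
1 → hit
7 → fault, evict 1, frames (6 2 7)
0 → fault, evict 6, frames (2 7 0)
2 → hit
9 → fault, evict 2, frames (7 0 9)
2 → fault, evict 7, frames (0 9 2)
9 → hit
4 → fault, evict 0, frames (9 2 4)
9 → hit
Page faults: 8.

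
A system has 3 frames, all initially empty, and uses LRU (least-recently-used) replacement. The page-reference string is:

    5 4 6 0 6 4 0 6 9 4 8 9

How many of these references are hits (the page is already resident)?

5: miss, frames [5]
4: miss, frames [5, 4]
6: miss, frames [5, 4, 6]
0: miss, evict 5, frames [4, 6, 0]
6: hit
4: hit
0: hit
6: hit
9: miss, evict 4, frames [0, 6, 9]
4: miss, evict 0, frames [6, 9, 4]
8: miss, evict 6, frames [9, 4, 8]
9: hit
Hits: 5.

5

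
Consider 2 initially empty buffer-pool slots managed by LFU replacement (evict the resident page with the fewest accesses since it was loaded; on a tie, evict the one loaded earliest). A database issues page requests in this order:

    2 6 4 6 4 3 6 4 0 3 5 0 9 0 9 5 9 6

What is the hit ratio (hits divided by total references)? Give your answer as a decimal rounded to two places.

2 → miss, frames (2)
6 → miss, frames (2 6)
4 → miss, evict 2, frames (6 4)
6 → hit
4 → hit
3 → miss, evict 6, frames (4 3)
6 → miss, evict 3, frames (4 6)
4 → hit
0 → miss, evict 6, frames (4 0)
3 → miss, evict 0, frames (4 3)
5 → miss, evict 3, frames (4 5)
0 → miss, evict 5, frames (4 0)
9 → miss, evict 0, frames (4 9)
0 → miss, evict 9, frames (4 0)
9 → miss, evict 0, frames (4 9)
5 → miss, evict 9, frames (4 5)
9 → miss, evict 5, frames (4 9)
6 → miss, evict 9, frames (4 6)
Hits: 3 of 18 references → 3/18 = 0.1667.

0.17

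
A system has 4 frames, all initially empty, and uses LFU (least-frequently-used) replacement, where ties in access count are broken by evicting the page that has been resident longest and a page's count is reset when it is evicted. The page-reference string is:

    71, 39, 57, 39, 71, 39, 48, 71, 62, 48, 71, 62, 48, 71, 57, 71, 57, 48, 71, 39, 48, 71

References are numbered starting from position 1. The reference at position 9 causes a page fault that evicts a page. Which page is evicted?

57

pos 1: 71: fault, frames (71)
pos 2: 39: fault, frames (71 39)
pos 3: 57: fault, frames (71 39 57)
pos 4: 39: hit
pos 5: 71: hit
pos 6: 39: hit
pos 7: 48: fault, frames (71 39 57 48)
pos 8: 71: hit
pos 9: 62: fault, evict 57, frames (71 39 48 62)
At position 9, page 57 is evicted.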